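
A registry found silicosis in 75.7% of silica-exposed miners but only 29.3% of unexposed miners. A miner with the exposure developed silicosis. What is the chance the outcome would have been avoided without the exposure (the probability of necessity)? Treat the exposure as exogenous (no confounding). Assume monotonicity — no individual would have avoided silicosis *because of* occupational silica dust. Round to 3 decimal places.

PN ≈ 0.613

p₁ = 0.757, p₀ = 0.293.
Under exogeneity and monotonicity, PN = (p₁ − p₀) / p₁.
PN = (0.757 − 0.293) / 0.757 = 0.464 / 0.757 ≈ 0.6129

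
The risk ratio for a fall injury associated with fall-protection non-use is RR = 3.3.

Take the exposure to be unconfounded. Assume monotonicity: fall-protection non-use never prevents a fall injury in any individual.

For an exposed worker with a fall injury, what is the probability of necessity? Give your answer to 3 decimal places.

PN ≈ 0.697

Under exogeneity and monotonicity, PN = (RR − 1) / RR = 1 − 1/RR.
PN = (3.3 − 1) / 3.3 = 2.3 / 3.3 ≈ 0.6970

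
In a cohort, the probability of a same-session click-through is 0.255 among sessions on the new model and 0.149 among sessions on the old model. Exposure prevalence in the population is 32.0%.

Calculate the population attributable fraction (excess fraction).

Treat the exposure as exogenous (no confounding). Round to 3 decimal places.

Let p₁ = 0.255, p₀ = 0.149.
Overall risk P(Y=1) = π·p₁ + (1−π)·p₀ = 0.32×0.255 + 0.68×0.149 = 0.18292.
Under exogeneity, PAF = [P(Y=1) − p₀] / P(Y=1).
PAF = (0.18292 − 0.149) / 0.18292 ≈ 0.1854

PAF ≈ 0.185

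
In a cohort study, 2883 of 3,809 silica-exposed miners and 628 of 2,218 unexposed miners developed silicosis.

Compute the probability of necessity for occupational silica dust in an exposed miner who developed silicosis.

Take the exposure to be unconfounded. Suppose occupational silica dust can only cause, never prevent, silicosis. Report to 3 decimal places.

PN ≈ 0.626

p₁ = P(outcome | exposed) = 2883/3809 = 0.75689
p₀ = P(outcome | unexposed) = 628/2218 = 0.28314
Under exogeneity and monotonicity, PN = (p₁ − p₀) / p₁.
PN = (0.75689 − 0.28314) / 0.75689 = 0.47375 / 0.75689 ≈ 0.6259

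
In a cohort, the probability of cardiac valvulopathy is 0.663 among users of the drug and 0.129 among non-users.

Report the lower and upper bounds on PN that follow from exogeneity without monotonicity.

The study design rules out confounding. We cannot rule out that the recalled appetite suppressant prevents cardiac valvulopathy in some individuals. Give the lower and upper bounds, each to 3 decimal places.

Let p₁ = 0.663, p₀ = 0.129.
Under exogeneity alone the bounds on PN are max{0,(p₁−p₀)/p₁} ≤ PN ≤ min{1,(1−p₀)/p₁}.
  lower = (p₁ − p₀)/p₁ = 0.534 / 0.663 ≈ 0.8054
  upper = min{1, (1 − p₀)/p₁} = 0.871 / 0.663 ≈ 1.3137 → capped at 1

0.805 ≤ PN ≤ 1.000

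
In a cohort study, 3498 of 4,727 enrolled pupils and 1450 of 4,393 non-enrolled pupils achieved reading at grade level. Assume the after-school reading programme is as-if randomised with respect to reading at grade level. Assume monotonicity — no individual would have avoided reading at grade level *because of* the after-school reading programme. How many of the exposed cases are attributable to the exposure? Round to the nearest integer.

about 1938 cases

p₁ = P(outcome | exposed) = 3498/4727 = 0.74
p₀ = P(outcome | unexposed) = 1450/4393 = 0.33007
PN = (p₁ − p₀)/p₁ = (0.74 − 0.33007) / 0.74 ≈ 0.55396.
Attributable cases ≈ PN × (exposed cases) = 0.55396 × 3498 ≈ 1937.76.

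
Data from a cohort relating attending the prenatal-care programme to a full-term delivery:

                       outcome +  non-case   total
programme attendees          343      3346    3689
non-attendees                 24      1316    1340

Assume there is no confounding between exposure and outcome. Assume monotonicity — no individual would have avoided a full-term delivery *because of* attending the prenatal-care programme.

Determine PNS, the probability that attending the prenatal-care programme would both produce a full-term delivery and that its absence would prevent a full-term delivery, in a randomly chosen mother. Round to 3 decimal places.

p₁ = P(outcome | exposed) = 343/3689 = 0.092979
p₀ = P(outcome | unexposed) = 24/1340 = 0.01791
Under exogeneity and monotonicity, PNS = p₁ − p₀.
PNS = 0.092979 − 0.01791 = 0.075069

PNS ≈ 0.075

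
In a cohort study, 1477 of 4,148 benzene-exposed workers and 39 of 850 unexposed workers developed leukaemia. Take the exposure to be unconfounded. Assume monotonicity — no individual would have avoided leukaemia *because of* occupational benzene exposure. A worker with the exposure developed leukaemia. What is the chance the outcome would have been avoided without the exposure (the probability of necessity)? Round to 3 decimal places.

PN ≈ 0.871

p₁ = P(outcome | exposed) = 1477/4148 = 0.35608
p₀ = P(outcome | unexposed) = 39/850 = 0.045882
Under exogeneity and monotonicity, PN = (p₁ − p₀) / p₁.
PN = (0.35608 − 0.045882) / 0.35608 = 0.31019 / 0.35608 ≈ 0.8711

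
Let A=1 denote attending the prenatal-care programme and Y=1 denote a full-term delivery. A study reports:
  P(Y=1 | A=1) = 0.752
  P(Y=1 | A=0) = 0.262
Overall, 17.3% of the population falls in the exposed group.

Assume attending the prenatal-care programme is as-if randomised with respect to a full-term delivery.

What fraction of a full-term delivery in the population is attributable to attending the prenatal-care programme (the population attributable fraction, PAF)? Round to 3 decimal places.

PAF ≈ 0.244

Let p₁ = 0.752, p₀ = 0.262.
Overall risk P(Y=1) = π·p₁ + (1−π)·p₀ = 0.173×0.752 + 0.827×0.262 = 0.34677.
Under exogeneity, PAF = [P(Y=1) − p₀] / P(Y=1).
PAF = (0.34677 − 0.262) / 0.34677 ≈ 0.2445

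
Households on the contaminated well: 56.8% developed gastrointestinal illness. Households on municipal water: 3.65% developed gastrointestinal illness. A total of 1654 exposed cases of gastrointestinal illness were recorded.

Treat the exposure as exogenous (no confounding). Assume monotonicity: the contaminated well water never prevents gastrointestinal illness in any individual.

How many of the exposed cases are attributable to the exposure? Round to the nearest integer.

about 1548 cases

p₁ = 0.568, p₀ = 0.0365.
PN = (p₁ − p₀)/p₁ = (0.568 − 0.0365) / 0.568 ≈ 0.93574.
Attributable cases ≈ PN × (exposed cases) = 0.93574 × 1654 ≈ 1547.71.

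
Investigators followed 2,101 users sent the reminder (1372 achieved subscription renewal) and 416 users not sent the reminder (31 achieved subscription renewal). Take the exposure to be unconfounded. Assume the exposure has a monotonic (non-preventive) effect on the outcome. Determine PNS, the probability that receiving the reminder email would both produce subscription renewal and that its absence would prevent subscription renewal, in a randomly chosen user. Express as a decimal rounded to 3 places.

p₁ = P(outcome | exposed) = 1372/2101 = 0.65302
p₀ = P(outcome | unexposed) = 31/416 = 0.074519
Under exogeneity and monotonicity, PNS = p₁ − p₀.
PNS = 0.65302 − 0.074519 = 0.5785

PNS ≈ 0.579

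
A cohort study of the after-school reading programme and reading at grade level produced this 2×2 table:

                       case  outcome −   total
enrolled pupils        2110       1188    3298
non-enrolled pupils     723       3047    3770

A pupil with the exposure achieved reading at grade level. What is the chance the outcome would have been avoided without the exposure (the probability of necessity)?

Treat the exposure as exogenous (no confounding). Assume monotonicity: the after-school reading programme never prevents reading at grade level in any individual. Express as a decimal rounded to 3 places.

PN ≈ 0.700

p₁ = P(outcome | exposed) = 2110/3298 = 0.63978
p₀ = P(outcome | unexposed) = 723/3770 = 0.19178
Under exogeneity and monotonicity, PN = (p₁ − p₀) / p₁.
PN = (0.63978 − 0.19178) / 0.63978 = 0.448 / 0.63978 ≈ 0.7002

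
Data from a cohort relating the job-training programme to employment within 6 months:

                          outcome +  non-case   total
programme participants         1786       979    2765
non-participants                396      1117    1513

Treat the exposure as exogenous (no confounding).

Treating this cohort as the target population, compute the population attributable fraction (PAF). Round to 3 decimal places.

PAF ≈ 0.487

p₁ = P(outcome | exposed) = 1786/2765 = 0.64593
p₀ = P(outcome | unexposed) = 396/1513 = 0.26173
Exposure prevalence π = 2765/4278 = 0.64633; overall risk P(Y=1) = 0.51005.
Under exogeneity, PAF = [P(Y=1) − p₀]/P(Y=1).
PAF = (0.51005 − 0.26173) / 0.51005 ≈ 0.4869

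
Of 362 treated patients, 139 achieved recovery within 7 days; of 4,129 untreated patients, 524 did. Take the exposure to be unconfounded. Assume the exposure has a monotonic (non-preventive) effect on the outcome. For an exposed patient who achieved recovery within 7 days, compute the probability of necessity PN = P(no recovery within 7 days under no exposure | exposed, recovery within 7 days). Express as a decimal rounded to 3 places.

PN ≈ 0.669

p₁ = P(outcome | exposed) = 139/362 = 0.38398
p₀ = P(outcome | unexposed) = 524/4129 = 0.12691
Under exogeneity and monotonicity, PN = (p₁ − p₀) / p₁.
PN = (0.38398 − 0.12691) / 0.38398 = 0.25707 / 0.38398 ≈ 0.6695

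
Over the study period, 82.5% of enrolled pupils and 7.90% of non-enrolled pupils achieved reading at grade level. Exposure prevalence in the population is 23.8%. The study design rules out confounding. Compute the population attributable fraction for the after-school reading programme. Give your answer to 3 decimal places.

PAF ≈ 0.692

p₁ = 0.825, p₀ = 0.079.
Overall risk P(Y=1) = π·p₁ + (1−π)·p₀ = 0.238×0.825 + 0.762×0.079 = 0.25655.
Under exogeneity, PAF = [P(Y=1) − p₀] / P(Y=1).
PAF = (0.25655 − 0.079) / 0.25655 ≈ 0.6921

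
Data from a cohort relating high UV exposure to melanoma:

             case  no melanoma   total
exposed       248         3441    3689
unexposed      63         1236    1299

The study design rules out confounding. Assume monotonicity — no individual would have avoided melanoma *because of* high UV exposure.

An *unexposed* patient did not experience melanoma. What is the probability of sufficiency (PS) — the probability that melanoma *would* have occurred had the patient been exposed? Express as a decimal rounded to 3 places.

p₁ = P(outcome | exposed) = 248/3689 = 0.067227
p₀ = P(outcome | unexposed) = 63/1299 = 0.048499
Under exogeneity and monotonicity, PS = (p₁ − p₀) / (1 − p₀).
PS = (0.067227 − 0.048499) / (1 − 0.048499) = 0.018728 / 0.9515 ≈ 0.0197

PS ≈ 0.020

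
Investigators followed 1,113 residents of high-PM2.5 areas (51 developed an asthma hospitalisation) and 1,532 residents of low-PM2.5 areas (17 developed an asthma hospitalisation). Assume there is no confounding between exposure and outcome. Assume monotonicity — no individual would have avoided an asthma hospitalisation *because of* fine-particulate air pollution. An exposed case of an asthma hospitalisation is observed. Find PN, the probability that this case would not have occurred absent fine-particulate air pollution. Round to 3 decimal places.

PN ≈ 0.758

p₁ = P(outcome | exposed) = 51/1113 = 0.045822
p₀ = P(outcome | unexposed) = 17/1532 = 0.011097
Under exogeneity and monotonicity, PN = (p₁ − p₀) / p₁.
PN = (0.045822 − 0.011097) / 0.045822 = 0.034725 / 0.045822 ≈ 0.7578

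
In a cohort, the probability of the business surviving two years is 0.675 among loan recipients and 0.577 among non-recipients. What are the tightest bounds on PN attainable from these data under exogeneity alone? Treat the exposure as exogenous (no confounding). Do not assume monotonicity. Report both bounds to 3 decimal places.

0.145 ≤ PN ≤ 0.627

Let p₁ = 0.675, p₀ = 0.577.
Under exogeneity alone the bounds on PN are max{0,(p₁−p₀)/p₁} ≤ PN ≤ min{1,(1−p₀)/p₁}.
  lower = (p₁ − p₀)/p₁ = 0.098 / 0.675 ≈ 0.1452
  upper = min{1, (1 − p₀)/p₁} = 0.423 / 0.675 ≈ 0.6267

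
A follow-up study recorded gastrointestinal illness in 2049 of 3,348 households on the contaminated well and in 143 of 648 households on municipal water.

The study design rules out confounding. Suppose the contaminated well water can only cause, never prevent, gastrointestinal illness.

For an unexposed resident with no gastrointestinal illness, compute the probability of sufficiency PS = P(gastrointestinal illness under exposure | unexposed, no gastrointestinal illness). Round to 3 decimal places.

p₁ = P(outcome | exposed) = 2049/3348 = 0.61201
p₀ = P(outcome | unexposed) = 143/648 = 0.22068
Under exogeneity and monotonicity, PS = (p₁ − p₀) / (1 − p₀).
PS = (0.61201 − 0.22068) / (1 − 0.22068) = 0.39133 / 0.77932 ≈ 0.5021

PS ≈ 0.502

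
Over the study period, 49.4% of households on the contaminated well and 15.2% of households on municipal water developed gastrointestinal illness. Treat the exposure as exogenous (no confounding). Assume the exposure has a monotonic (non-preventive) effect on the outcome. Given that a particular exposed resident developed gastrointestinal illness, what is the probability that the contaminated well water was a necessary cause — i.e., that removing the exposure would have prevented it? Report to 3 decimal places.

PN ≈ 0.692

p₁ = 0.494, p₀ = 0.152.
Under exogeneity and monotonicity, PN = (p₁ − p₀) / p₁.
PN = (0.494 − 0.152) / 0.494 = 0.342 / 0.494 ≈ 0.6923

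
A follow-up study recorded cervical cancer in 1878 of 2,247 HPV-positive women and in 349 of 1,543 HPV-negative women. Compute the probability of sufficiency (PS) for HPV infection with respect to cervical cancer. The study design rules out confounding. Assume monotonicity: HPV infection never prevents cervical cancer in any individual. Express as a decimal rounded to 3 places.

p₁ = P(outcome | exposed) = 1878/2247 = 0.83578
p₀ = P(outcome | unexposed) = 349/1543 = 0.22618
Under exogeneity and monotonicity, PS = (p₁ − p₀) / (1 − p₀).
PS = (0.83578 − 0.22618) / (1 − 0.22618) = 0.6096 / 0.77382 ≈ 0.7878

PS ≈ 0.788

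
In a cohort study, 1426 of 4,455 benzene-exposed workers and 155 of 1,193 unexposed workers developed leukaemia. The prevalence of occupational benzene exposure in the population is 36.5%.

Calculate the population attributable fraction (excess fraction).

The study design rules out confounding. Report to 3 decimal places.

PAF ≈ 0.348

p₁ = P(outcome | exposed) = 1426/4455 = 0.32009
p₀ = P(outcome | unexposed) = 155/1193 = 0.12992
Overall risk P(Y=1) = π·p₁ + (1−π)·p₀ = 0.365×0.32009 + 0.635×0.12992 = 0.19933.
Under exogeneity, PAF = [P(Y=1) − p₀] / P(Y=1).
PAF = (0.19933 − 0.12992) / 0.19933 ≈ 0.3482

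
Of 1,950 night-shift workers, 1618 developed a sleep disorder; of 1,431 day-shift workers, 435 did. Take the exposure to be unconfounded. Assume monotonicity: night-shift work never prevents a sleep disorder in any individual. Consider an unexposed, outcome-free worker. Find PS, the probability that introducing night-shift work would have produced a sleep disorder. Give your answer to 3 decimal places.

p₁ = P(outcome | exposed) = 1618/1950 = 0.82974
p₀ = P(outcome | unexposed) = 435/1431 = 0.30398
Under exogeneity and monotonicity, PS = (p₁ − p₀) / (1 − p₀).
PS = (0.82974 − 0.30398) / (1 − 0.30398) = 0.52576 / 0.69602 ≈ 0.7554

PS ≈ 0.755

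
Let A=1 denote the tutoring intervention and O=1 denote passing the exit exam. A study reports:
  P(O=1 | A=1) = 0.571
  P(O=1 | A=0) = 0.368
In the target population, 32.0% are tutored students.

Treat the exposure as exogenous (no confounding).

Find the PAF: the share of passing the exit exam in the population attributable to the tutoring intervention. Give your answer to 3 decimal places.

PAF ≈ 0.150

Let p₁ = 0.571, p₀ = 0.368.
Overall risk P(Y=1) = π·p₁ + (1−π)·p₀ = 0.32×0.571 + 0.68×0.368 = 0.43296.
Under exogeneity, PAF = [P(Y=1) − p₀] / P(Y=1).
PAF = (0.43296 − 0.368) / 0.43296 ≈ 0.1500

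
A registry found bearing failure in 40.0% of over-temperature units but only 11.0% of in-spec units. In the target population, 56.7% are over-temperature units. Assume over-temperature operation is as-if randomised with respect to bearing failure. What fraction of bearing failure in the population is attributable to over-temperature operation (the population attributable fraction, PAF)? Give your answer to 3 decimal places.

p₁ = 0.4, p₀ = 0.11.
Overall risk P(Y=1) = π·p₁ + (1−π)·p₀ = 0.567×0.4 + 0.433×0.11 = 0.27443.
Under exogeneity, PAF = [P(Y=1) − p₀] / P(Y=1).
PAF = (0.27443 − 0.11) / 0.27443 ≈ 0.5992

PAF ≈ 0.599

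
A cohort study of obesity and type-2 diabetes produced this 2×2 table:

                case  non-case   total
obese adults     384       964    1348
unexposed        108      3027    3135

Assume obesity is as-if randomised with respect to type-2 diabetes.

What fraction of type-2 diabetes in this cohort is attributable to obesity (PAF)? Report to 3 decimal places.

p₁ = P(outcome | exposed) = 384/1348 = 0.28487
p₀ = P(outcome | unexposed) = 108/3135 = 0.03445
Exposure prevalence π = 1348/4483 = 0.30069; overall risk P(Y=1) = 0.10975.
Under exogeneity, PAF = [P(Y=1) − p₀]/P(Y=1).
PAF = (0.10975 − 0.03445) / 0.10975 ≈ 0.6861

PAF ≈ 0.686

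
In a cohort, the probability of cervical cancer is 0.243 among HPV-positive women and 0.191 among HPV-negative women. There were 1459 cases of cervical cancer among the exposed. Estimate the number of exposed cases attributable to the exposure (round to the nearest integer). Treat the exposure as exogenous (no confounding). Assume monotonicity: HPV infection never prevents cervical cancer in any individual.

Let p₁ = 0.243, p₀ = 0.191.
PN = (p₁ − p₀)/p₁ = (0.243 − 0.191) / 0.243 ≈ 0.21399.
Attributable cases ≈ PN × (exposed cases) = 0.21399 × 1459 ≈ 312.21.

about 312 cases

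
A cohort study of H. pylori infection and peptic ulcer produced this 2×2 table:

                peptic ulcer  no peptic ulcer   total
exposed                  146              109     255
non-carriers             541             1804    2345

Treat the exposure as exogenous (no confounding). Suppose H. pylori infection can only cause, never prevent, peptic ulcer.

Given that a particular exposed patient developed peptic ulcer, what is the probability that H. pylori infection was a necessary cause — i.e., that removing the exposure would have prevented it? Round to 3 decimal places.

p₁ = P(outcome | exposed) = 146/255 = 0.57255
p₀ = P(outcome | unexposed) = 541/2345 = 0.2307
Under exogeneity and monotonicity, PN = (p₁ − p₀)/p₁.
PN = (0.57255 − 0.2307) / 0.57255 ≈ 0.5971

PN ≈ 0.597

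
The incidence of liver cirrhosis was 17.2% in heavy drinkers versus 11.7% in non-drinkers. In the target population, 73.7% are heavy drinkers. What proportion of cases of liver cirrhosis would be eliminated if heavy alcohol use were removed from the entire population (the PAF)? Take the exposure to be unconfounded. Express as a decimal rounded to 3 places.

p₁ = 0.172, p₀ = 0.117.
Overall risk P(Y=1) = π·p₁ + (1−π)·p₀ = 0.737×0.172 + 0.263×0.117 = 0.15753.
Under exogeneity, PAF = [P(Y=1) − p₀] / P(Y=1).
PAF = (0.15753 − 0.117) / 0.15753 ≈ 0.2573

PAF ≈ 0.257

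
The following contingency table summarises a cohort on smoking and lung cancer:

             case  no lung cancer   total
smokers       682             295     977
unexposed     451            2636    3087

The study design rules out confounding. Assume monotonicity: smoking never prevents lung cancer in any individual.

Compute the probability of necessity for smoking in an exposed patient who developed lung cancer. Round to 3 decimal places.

PN ≈ 0.791

p₁ = P(outcome | exposed) = 682/977 = 0.69806
p₀ = P(outcome | unexposed) = 451/3087 = 0.1461
Under exogeneity and monotonicity, PN = (p₁ − p₀)/p₁.
PN = (0.69806 − 0.1461) / 0.69806 ≈ 0.7907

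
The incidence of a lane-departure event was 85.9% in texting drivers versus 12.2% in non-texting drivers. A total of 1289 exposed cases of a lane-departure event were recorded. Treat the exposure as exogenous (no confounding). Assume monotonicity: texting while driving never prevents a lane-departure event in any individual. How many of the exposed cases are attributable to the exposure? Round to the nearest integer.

about 1106 cases

p₁ = 0.859, p₀ = 0.122.
PN = (p₁ − p₀)/p₁ = (0.859 − 0.122) / 0.859 ≈ 0.85797.
Attributable cases ≈ PN × (exposed cases) = 0.85797 × 1289 ≈ 1105.93.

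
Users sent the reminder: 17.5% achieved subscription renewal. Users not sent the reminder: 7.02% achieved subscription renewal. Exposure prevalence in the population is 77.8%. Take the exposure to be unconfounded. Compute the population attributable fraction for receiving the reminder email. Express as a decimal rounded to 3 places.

p₁ = 0.175, p₀ = 0.0702.
Overall risk P(Y=1) = π·p₁ + (1−π)·p₀ = 0.778×0.175 + 0.222×0.0702 = 0.15173.
Under exogeneity, PAF = [P(Y=1) − p₀] / P(Y=1).
PAF = (0.15173 − 0.0702) / 0.15173 ≈ 0.5373

PAF ≈ 0.537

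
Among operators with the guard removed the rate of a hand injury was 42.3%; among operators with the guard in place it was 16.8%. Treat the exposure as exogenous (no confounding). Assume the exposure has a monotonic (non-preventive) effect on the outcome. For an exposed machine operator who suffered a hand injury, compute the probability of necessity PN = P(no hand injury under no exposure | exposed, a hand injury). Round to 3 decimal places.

p₁ = 0.423, p₀ = 0.168.
Under exogeneity and monotonicity, PN = (p₁ − p₀) / p₁.
PN = (0.423 − 0.168) / 0.423 = 0.255 / 0.423 ≈ 0.6028

PN ≈ 0.603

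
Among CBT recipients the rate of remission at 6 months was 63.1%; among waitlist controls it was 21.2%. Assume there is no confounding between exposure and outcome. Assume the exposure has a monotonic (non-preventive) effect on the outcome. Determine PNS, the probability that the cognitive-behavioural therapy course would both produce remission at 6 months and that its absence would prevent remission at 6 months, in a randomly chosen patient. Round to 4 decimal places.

p₁ = 0.631, p₀ = 0.212.
Under exogeneity and monotonicity, PNS = p₁ − p₀.
PNS = 0.631 − 0.212 = 0.419

PNS ≈ 0.4190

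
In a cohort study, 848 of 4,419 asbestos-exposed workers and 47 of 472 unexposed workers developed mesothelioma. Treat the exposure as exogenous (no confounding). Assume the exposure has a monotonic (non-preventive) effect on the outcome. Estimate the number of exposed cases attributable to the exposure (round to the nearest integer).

p₁ = P(outcome | exposed) = 848/4419 = 0.1919
p₀ = P(outcome | unexposed) = 47/472 = 0.099576
PN = (p₁ − p₀)/p₁ = (0.1919 − 0.099576) / 0.1919 ≈ 0.48110.
Attributable cases ≈ PN × (exposed cases) = 0.48110 × 848 ≈ 407.97.

about 408 cases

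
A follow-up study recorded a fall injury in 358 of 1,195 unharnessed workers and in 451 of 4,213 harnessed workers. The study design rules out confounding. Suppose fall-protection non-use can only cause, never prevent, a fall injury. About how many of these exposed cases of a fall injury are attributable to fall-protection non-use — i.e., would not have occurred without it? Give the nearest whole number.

about 230 cases

p₁ = P(outcome | exposed) = 358/1195 = 0.29958
p₀ = P(outcome | unexposed) = 451/4213 = 0.10705
PN = (p₁ − p₀)/p₁ = (0.29958 − 0.10705) / 0.29958 ≈ 0.64267.
Attributable cases ≈ PN × (exposed cases) = 0.64267 × 358 ≈ 230.08.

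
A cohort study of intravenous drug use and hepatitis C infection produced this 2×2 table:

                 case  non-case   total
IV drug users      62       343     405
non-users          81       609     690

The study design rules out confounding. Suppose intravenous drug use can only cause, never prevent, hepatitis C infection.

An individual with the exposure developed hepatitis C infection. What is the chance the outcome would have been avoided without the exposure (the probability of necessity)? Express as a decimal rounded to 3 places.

PN ≈ 0.233

p₁ = P(outcome | exposed) = 62/405 = 0.15309
p₀ = P(outcome | unexposed) = 81/690 = 0.11739
Under exogeneity and monotonicity, PN = (p₁ − p₀)/p₁.
PN = (0.15309 − 0.11739) / 0.15309 ≈ 0.2332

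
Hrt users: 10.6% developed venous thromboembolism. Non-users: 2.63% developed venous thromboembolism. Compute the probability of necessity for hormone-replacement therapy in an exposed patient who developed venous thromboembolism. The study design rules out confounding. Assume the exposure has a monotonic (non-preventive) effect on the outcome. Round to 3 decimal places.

p₁ = 0.106, p₀ = 0.0263.
Under exogeneity and monotonicity, PN = (p₁ − p₀) / p₁.
PN = (0.106 − 0.0263) / 0.106 = 0.0797 / 0.106 ≈ 0.7519

PN ≈ 0.752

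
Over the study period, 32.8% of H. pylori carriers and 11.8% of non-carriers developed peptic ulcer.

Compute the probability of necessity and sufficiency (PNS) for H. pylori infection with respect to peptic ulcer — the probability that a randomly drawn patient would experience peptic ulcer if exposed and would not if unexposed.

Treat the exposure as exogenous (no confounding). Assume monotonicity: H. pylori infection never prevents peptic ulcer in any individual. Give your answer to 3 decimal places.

PNS ≈ 0.210

p₁ = 0.328, p₀ = 0.118.
Under exogeneity and monotonicity, PNS = p₁ − p₀.
PNS = 0.328 − 0.118 = 0.21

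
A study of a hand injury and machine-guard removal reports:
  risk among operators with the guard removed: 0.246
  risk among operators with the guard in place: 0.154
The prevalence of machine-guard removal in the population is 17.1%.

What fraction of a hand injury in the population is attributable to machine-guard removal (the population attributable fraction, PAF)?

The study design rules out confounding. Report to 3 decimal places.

Let p₁ = 0.246, p₀ = 0.154.
Overall risk P(Y=1) = π·p₁ + (1−π)·p₀ = 0.171×0.246 + 0.829×0.154 = 0.16973.
Under exogeneity, PAF = [P(Y=1) − p₀] / P(Y=1).
PAF = (0.16973 − 0.154) / 0.16973 ≈ 0.0927

PAF ≈ 0.093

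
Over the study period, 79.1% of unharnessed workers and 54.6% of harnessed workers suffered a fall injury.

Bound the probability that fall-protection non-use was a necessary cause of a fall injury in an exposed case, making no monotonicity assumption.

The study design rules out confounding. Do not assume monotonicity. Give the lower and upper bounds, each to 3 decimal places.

0.310 ≤ PN ≤ 0.574

p₁ = 0.791, p₀ = 0.546.
Under exogeneity alone the bounds on PN are max{0,(p₁−p₀)/p₁} ≤ PN ≤ min{1,(1−p₀)/p₁}.
  lower = (p₁ − p₀)/p₁ = 0.245 / 0.791 ≈ 0.3097
  upper = min{1, (1 − p₀)/p₁} = 0.454 / 0.791 ≈ 0.5740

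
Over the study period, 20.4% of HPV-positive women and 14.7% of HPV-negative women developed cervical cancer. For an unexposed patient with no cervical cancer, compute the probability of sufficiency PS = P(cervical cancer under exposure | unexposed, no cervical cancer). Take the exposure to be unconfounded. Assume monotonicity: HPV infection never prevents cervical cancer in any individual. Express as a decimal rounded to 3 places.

PS ≈ 0.067

p₁ = 0.204, p₀ = 0.147.
Under exogeneity and monotonicity, PS = (p₁ − p₀) / (1 − p₀).
PS = (0.204 − 0.147) / (1 − 0.147) = 0.057 / 0.853 ≈ 0.0668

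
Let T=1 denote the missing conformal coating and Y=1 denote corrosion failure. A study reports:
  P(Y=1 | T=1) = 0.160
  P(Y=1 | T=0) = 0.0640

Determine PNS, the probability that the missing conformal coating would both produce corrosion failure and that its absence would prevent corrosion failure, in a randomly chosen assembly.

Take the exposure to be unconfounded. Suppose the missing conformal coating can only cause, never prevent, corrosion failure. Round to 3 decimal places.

Let p₁ = 0.16, p₀ = 0.064.
Under exogeneity and monotonicity, PNS = p₁ − p₀.
PNS = 0.16 − 0.064 = 0.096

PNS ≈ 0.096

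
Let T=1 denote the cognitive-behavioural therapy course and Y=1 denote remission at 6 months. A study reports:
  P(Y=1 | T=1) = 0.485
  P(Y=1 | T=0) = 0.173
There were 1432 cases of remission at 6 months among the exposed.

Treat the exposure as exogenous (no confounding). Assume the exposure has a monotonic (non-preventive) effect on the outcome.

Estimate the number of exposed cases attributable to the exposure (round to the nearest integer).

Let p₁ = 0.485, p₀ = 0.173.
PN = (p₁ − p₀)/p₁ = (0.485 − 0.173) / 0.485 ≈ 0.64330.
Attributable cases ≈ PN × (exposed cases) = 0.64330 × 1432 ≈ 921.20.

about 921 cases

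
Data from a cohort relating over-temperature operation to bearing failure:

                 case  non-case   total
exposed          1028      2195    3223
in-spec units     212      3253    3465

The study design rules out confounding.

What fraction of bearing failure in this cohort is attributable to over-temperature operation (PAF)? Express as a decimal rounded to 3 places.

p₁ = P(outcome | exposed) = 1028/3223 = 0.31896
p₀ = P(outcome | unexposed) = 212/3465 = 0.061183
Exposure prevalence π = 3223/6688 = 0.48191; overall risk P(Y=1) = 0.18541.
Under exogeneity, PAF = [P(Y=1) − p₀]/P(Y=1).
PAF = (0.18541 − 0.061183) / 0.18541 ≈ 0.6700

PAF ≈ 0.670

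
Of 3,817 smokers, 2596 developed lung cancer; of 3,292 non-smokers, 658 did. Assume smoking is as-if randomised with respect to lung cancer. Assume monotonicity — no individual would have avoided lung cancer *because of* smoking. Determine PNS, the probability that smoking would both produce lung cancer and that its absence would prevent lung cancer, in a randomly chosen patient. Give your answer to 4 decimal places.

PNS ≈ 0.4802

p₁ = P(outcome | exposed) = 2596/3817 = 0.68012
p₀ = P(outcome | unexposed) = 658/3292 = 0.19988
Under exogeneity and monotonicity, PNS = p₁ − p₀.
PNS = 0.68012 − 0.19988 = 0.48024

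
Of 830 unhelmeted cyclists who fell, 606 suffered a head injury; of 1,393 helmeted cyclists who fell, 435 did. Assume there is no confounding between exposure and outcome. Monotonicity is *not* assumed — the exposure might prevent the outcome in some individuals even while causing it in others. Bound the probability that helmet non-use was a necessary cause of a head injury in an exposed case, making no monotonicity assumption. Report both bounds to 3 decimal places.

0.572 ≤ PN ≤ 0.942

p₁ = P(outcome | exposed) = 606/830 = 0.73012
p₀ = P(outcome | unexposed) = 435/1393 = 0.31228
Under exogeneity alone the bounds on PN are max{0,(p₁−p₀)/p₁} ≤ PN ≤ min{1,(1−p₀)/p₁}.
  lower = (p₁ − p₀)/p₁ = 0.41784 / 0.73012 ≈ 0.5723
  upper = min{1, (1 − p₀)/p₁} = 0.68772 / 0.73012 ≈ 0.9419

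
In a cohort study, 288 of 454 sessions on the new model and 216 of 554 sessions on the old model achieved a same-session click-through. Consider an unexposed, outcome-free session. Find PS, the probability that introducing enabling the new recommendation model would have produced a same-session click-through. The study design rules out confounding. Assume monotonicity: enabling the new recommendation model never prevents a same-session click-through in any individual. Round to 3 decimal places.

PS ≈ 0.401

p₁ = P(outcome | exposed) = 288/454 = 0.63436
p₀ = P(outcome | unexposed) = 216/554 = 0.38989
Under exogeneity and monotonicity, PS = (p₁ − p₀) / (1 − p₀).
PS = (0.63436 − 0.38989) / (1 − 0.38989) = 0.24447 / 0.61011 ≈ 0.4007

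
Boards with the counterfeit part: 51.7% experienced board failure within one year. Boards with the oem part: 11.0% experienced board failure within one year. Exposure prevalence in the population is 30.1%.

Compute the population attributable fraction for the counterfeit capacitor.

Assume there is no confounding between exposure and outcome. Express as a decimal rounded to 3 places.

PAF ≈ 0.527

p₁ = 0.517, p₀ = 0.11.
Overall risk P(Y=1) = π·p₁ + (1−π)·p₀ = 0.301×0.517 + 0.699×0.11 = 0.23251.
Under exogeneity, PAF = [P(Y=1) − p₀] / P(Y=1).
PAF = (0.23251 − 0.11) / 0.23251 ≈ 0.5269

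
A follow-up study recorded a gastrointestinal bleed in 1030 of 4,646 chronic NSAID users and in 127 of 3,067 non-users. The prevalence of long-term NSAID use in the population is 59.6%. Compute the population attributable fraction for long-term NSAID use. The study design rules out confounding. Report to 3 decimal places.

p₁ = P(outcome | exposed) = 1030/4646 = 0.2217
p₀ = P(outcome | unexposed) = 127/3067 = 0.041409
Overall risk P(Y=1) = π·p₁ + (1−π)·p₀ = 0.596×0.2217 + 0.404×0.041409 = 0.14886.
Under exogeneity, PAF = [P(Y=1) − p₀] / P(Y=1).
PAF = (0.14886 − 0.041409) / 0.14886 ≈ 0.7218

PAF ≈ 0.722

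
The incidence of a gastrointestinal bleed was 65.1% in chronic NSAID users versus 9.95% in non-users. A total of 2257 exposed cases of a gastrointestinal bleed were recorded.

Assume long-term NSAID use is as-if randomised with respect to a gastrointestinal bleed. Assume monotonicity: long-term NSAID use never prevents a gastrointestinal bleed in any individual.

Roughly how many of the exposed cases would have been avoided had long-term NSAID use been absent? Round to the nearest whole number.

about 1912 cases

p₁ = 0.651, p₀ = 0.0995.
PN = (p₁ − p₀)/p₁ = (0.651 − 0.0995) / 0.651 ≈ 0.84716.
Attributable cases ≈ PN × (exposed cases) = 0.84716 × 2257 ≈ 1912.04.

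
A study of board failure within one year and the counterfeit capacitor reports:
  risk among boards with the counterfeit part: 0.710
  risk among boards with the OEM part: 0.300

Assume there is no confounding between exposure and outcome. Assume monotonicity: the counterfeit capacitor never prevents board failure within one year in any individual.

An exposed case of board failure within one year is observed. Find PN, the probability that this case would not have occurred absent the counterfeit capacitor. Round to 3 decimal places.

PN ≈ 0.577

Let p₁ = 0.71, p₀ = 0.3.
Under exogeneity and monotonicity, PN = (p₁ − p₀) / p₁.
PN = (0.71 − 0.3) / 0.71 = 0.41 / 0.71 ≈ 0.5775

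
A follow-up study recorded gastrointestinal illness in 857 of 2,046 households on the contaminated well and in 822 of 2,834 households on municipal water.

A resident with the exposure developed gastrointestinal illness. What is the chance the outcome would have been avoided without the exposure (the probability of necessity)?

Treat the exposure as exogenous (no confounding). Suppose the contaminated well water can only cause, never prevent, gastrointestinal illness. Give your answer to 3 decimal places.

PN ≈ 0.308

p₁ = P(outcome | exposed) = 857/2046 = 0.41887
p₀ = P(outcome | unexposed) = 822/2834 = 0.29005
Under exogeneity and monotonicity, PN = (p₁ − p₀) / p₁.
PN = (0.41887 − 0.29005) / 0.41887 = 0.12882 / 0.41887 ≈ 0.3075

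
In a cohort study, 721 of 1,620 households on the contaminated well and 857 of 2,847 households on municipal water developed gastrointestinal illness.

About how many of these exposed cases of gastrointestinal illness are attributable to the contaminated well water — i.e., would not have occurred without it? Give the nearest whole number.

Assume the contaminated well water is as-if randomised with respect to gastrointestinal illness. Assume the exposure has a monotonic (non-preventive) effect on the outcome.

about 233 cases

p₁ = P(outcome | exposed) = 721/1620 = 0.44506
p₀ = P(outcome | unexposed) = 857/2847 = 0.30102
PN = (p₁ − p₀)/p₁ = (0.44506 − 0.30102) / 0.44506 ≈ 0.32365.
Attributable cases ≈ PN × (exposed cases) = 0.32365 × 721 ≈ 233.35.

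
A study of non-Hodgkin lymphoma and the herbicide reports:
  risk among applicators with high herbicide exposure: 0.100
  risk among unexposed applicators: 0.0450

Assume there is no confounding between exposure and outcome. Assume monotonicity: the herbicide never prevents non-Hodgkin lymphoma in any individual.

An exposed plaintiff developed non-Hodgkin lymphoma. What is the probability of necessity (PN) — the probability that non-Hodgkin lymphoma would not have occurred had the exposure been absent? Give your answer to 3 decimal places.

PN ≈ 0.550

Let p₁ = 0.1, p₀ = 0.045.
Under exogeneity and monotonicity, PN = (p₁ − p₀) / p₁.
PN = (0.1 − 0.045) / 0.1 = 0.055 / 0.1 ≈ 0.5500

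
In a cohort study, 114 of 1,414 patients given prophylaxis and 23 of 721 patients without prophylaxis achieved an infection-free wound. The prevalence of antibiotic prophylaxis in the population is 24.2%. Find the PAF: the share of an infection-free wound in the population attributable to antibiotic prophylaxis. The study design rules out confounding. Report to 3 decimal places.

PAF ≈ 0.270

p₁ = P(outcome | exposed) = 114/1414 = 0.080622
p₀ = P(outcome | unexposed) = 23/721 = 0.0319
Overall risk P(Y=1) = π·p₁ + (1−π)·p₀ = 0.242×0.080622 + 0.758×0.0319 = 0.043691.
Under exogeneity, PAF = [P(Y=1) − p₀] / P(Y=1).
PAF = (0.043691 − 0.0319) / 0.043691 ≈ 0.2699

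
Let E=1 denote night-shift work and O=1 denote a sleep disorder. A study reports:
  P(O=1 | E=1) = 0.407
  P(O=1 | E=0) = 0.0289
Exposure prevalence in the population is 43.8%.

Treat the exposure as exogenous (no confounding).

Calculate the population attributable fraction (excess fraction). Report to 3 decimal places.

Let p₁ = 0.407, p₀ = 0.0289.
Overall risk P(Y=1) = π·p₁ + (1−π)·p₀ = 0.438×0.407 + 0.562×0.0289 = 0.19451.
Under exogeneity, PAF = [P(Y=1) − p₀] / P(Y=1).
PAF = (0.19451 − 0.0289) / 0.19451 ≈ 0.8514

PAF ≈ 0.851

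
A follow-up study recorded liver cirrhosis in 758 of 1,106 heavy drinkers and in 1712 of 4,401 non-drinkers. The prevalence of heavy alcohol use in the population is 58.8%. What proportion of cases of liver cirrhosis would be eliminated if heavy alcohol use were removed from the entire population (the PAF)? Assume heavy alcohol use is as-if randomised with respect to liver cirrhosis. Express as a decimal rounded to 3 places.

PAF ≈ 0.309

p₁ = P(outcome | exposed) = 758/1106 = 0.68535
p₀ = P(outcome | unexposed) = 1712/4401 = 0.389
Overall risk P(Y=1) = π·p₁ + (1−π)·p₀ = 0.588×0.68535 + 0.412×0.389 = 0.56326.
Under exogeneity, PAF = [P(Y=1) − p₀] / P(Y=1).
PAF = (0.56326 − 0.389) / 0.56326 ≈ 0.3094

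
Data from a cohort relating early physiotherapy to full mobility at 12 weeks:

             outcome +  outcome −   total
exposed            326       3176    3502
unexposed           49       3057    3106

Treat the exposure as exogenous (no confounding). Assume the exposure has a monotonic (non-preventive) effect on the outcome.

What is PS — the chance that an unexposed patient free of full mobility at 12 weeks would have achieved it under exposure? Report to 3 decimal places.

PS ≈ 0.079

p₁ = P(outcome | exposed) = 326/3502 = 0.09309
p₀ = P(outcome | unexposed) = 49/3106 = 0.015776
Under exogeneity and monotonicity, PS = (p₁ − p₀) / (1 − p₀).
PS = (0.09309 − 0.015776) / (1 − 0.015776) = 0.077314 / 0.98422 ≈ 0.0786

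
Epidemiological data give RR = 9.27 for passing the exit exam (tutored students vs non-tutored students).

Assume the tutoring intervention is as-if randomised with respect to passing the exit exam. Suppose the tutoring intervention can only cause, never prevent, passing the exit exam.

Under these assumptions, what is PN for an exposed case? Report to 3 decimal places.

PN ≈ 0.892

Under exogeneity and monotonicity, PN = (RR − 1) / RR = 1 − 1/RR.
PN = (9.27 − 1) / 9.27 = 8.27 / 9.27 ≈ 0.8921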